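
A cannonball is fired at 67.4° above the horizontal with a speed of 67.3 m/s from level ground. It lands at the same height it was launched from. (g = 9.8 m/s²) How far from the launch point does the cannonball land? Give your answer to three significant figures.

For level ground, R = v₀² sin(2θ) / g.
sin(2 × 67.4°) = sin 134.8° = 0.7096.
R = (67.3)² × 0.7096 / 9.8 = 328 m.

328 m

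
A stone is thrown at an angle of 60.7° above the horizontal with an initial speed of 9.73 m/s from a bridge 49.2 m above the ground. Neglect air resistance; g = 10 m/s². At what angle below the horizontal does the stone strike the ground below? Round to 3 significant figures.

v_x = 9.73 cos 60.7° = 4.762 m/s.
At impact |v_y| = √(v_y0² + 2 g h) = √(8.485² + 2×10×49.2) = 32.50 m/s.
Angle below horizontal = arctan(|v_y| / v_x) = arctan(32.50 / 4.762) = 81.7°.

81.7°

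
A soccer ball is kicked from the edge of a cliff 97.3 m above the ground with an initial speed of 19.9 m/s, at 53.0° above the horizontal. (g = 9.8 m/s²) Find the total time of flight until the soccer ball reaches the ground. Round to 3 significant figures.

Vertical component: v_y = 19.9 sin 53.0° = 15.89 m/s.
Taking up as positive with launch at y = 97.3 m, landing at y = 0: 0 = 97.3 + 15.89 t − ½(9.8) t².
Solving 4.900 t² − 15.89 t − 97.3 = 0 gives t = [15.89 + √(15.89² + 4·4.900·97.3)] / 9.800 = 6.36 s.

6.36 s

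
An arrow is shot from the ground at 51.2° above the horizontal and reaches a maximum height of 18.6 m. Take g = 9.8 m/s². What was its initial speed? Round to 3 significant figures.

At maximum height v_y = 0, so (v₀ sin θ)² = 2 g H.
v₀ sin 51.2° = √(2 × 9.8 × 18.6) = 19.09 m/s.
v₀ = 19.09 / sin 51.2° = 19.09 / 0.7793 = 24.5 m/s.

24.5 m/s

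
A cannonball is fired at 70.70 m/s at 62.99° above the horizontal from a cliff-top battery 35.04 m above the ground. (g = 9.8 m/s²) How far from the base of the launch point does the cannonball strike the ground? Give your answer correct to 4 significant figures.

429.9 m

Components: v_x = 70.70 cos 62.99° = 32.108 m/s, v_y = 70.70 sin 62.99° = 62.989 m/s.
Vertical: 0 = 35.04 + 62.989 t − ½(9.8) t² ⇒ 4.900 t² − 62.989 t − 35.04 = 0.
t = [62.989 + √(3967.6 + 686.78)] / 9.800 = 13.389 s.
Horizontal: R = v_x · t = 32.108 × 13.389 = 429.9 m.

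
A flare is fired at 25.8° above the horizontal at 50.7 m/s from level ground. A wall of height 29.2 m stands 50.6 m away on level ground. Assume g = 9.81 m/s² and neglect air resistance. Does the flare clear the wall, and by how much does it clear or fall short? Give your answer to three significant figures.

v_x = 50.7 cos 25.8° = 45.65 m/s; v_y0 = 50.7 sin 25.8° = 22.07 m/s.
Time to reach the wall: t = 50.6 / 45.65 = 1.108 s.
Height at that point: y = 22.07×1.108 − 4.905×1.108² = 18.43 m.
That is 29.2 − 18.43 = 10.8 m below the top of the wall, so the flare does not clear it.

No — it falls 10.8 m short of clearing the wall.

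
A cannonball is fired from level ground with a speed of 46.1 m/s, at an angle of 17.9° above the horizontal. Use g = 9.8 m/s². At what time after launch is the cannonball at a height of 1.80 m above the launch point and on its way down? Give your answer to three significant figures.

v_y0 = 46.1 sin 17.9° = 14.17 m/s.
Set y = v_y0 t − ½ g t² = 1.80: 4.900 t² − 14.17 t + 1.80 = 0.
t = [14.17 ± √(200.8 − 35.28)] / 9.8 = (14.17 ± 12.87) / 9.8, giving t = 0.133 s or t = 2.76 s.
On the way down corresponds to the larger root: t = 2.76 s.

2.76 s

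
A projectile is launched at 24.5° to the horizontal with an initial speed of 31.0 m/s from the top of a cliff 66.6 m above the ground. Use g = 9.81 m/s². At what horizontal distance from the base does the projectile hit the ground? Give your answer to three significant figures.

147 m

Components: v_x = 31.0 cos 24.5° = 28.21 m/s, v_y = 31.0 sin 24.5° = 12.86 m/s.
Vertical: 0 = 66.6 + 12.86 t − ½(9.81) t² ⇒ 4.905 t² − 12.86 t − 66.6 = 0.
t = [12.86 + √(165.4 + 1307)] / 9.810 = 5.222 s.
Horizontal: R = v_x · t = 28.21 × 5.222 = 147 m.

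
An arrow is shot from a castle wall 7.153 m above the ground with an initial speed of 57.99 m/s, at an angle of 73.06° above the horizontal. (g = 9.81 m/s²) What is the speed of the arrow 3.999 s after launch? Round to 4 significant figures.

23.44 m/s

v_x = 57.99 cos 73.06° = 16.897 m/s (constant).
v_y(t) = 57.99 sin 73.06° − g t = 55.474 − 9.81 × 3.999 = 16.244 m/s.
Speed = √(v_x² + v_y²) = √(285.51 + 263.87) = 23.44 m/s.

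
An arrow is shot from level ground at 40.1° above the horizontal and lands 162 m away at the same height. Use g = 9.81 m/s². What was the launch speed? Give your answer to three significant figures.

On level ground, R = v₀² sin(2θ) / g, so v₀ = √(R g / sin 2θ).
sin(2 × 40.1°) = 0.9854.
v₀ = √(162 × 9.81 / 0.9854) = √1613 = 40.2 m/s.

40.2 m/s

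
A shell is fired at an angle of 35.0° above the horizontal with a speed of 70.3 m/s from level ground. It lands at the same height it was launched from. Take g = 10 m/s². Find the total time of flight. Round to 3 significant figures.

8.06 s

Vertical component: v_y = 70.3 sin 35.0° = 40.32 m/s.
For a projectile landing at launch height, time of flight is t = 2 v_y / g = 2 × 40.32 / 10 = 8.06 s.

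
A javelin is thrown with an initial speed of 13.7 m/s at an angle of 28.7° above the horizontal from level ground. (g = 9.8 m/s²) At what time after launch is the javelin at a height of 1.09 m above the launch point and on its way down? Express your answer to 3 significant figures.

v_y0 = 13.7 sin 28.7° = 6.579 m/s.
Set y = v_y0 t − ½ g t² = 1.09: 4.900 t² − 6.579 t + 1.09 = 0.
t = [6.579 ± √(43.28 − 21.36)] / 9.8 = (6.579 ± 4.682) / 9.8, giving t = 0.194 s or t = 1.15 s.
On the way down corresponds to the larger root: t = 1.15 s.

1.15 s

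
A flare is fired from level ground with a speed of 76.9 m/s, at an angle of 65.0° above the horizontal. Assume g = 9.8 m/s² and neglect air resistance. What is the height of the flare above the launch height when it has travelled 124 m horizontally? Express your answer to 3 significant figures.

195 m

v_x = 76.9 cos 65.0° = 32.50 m/s, v_y0 = 76.9 sin 65.0° = 69.70 m/s.
Time to reach x = 124 m: t = x / v_x = 124 / 32.50 = 3.815 s.
y = v_y0 t − ½ g t² = 69.70×3.815 − 4.900×3.815² = 195 m.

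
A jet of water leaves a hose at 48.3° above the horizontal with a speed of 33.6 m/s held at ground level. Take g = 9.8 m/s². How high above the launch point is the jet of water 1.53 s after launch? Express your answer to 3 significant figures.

v_y0 = 33.6 sin 48.3° = 25.09 m/s.
y(t) = v_y0 t − ½ g t² = 25.09×1.53 − 4.900×1.53² = 26.9 m.

26.9 m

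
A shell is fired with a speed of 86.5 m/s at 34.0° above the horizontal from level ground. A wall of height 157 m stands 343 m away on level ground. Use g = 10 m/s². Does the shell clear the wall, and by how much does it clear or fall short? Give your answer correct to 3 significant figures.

v_x = 86.5 cos 34.0° = 71.71 m/s; v_y0 = 86.5 sin 34.0° = 48.37 m/s.
Time to reach the wall: t = 343 / 71.71 = 4.783 s.
Height at that point: y = 48.37×4.783 − 5.000×4.783² = 117.0 m.
That is 157 − 117.0 = 40.0 m below the top of the wall, so the shell does not clear it.

No — it falls 40.0 m short of clearing the wall.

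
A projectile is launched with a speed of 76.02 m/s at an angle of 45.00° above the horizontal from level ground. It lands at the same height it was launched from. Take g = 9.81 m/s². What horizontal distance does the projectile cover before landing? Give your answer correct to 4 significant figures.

For level ground, R = v₀² sin(2θ) / g.
sin(2 × 45.00°) = sin 90.000° = 1.000.
R = (76.02)² × 1.000 / 9.81 = 589.1 m.

589.1 m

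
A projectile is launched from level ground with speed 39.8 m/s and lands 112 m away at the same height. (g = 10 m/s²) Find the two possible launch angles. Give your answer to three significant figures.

22.5° and 67.5°

Level-ground range: R = v₀² sin(2θ)/g ⇒ sin 2θ = R g / v₀² = 112×10/39.8² = 0.7071.
2θ = arcsin(0.7071) = 45.00° or 180° − 45.00° = 135.00°.
So θ = 22.5° or θ = 67.5°.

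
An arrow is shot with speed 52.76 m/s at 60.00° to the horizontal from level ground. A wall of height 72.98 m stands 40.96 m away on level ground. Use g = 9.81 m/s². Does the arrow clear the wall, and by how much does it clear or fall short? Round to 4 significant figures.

v_x = 52.76 cos 60.00° = 26.380 m/s; v_y0 = 52.76 sin 60.00° = 45.692 m/s.
Time to reach the wall: t = 40.96 / 26.380 = 1.5527 s.
Height at that point: y = 45.692×1.5527 − 4.905×1.5527² = 59.121 m.
That is 72.98 − 59.121 = 13.86 m below the top of the wall, so the arrow does not clear it.

No — it falls 13.86 m short of clearing the wall.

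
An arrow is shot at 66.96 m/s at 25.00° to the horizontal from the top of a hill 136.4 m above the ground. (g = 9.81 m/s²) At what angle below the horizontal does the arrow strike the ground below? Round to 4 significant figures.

44.18°

v_x = 66.96 cos 25.00° = 60.686 m/s.
At impact |v_y| = √(v_y0² + 2 g h) = √(28.299² + 2×9.81×136.4) = 58.966 m/s.
Angle below horizontal = arctan(|v_y| / v_x) = arctan(58.966 / 60.686) = 44.18°.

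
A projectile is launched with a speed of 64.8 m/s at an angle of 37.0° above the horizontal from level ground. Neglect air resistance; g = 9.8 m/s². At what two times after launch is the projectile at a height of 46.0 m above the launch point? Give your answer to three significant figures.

1.44 s and 6.52 s

v_y0 = 64.8 sin 37.0° = 39.00 m/s.
Set y = v_y0 t − ½ g t² = 46.0: 4.900 t² − 39.00 t + 46.0 = 0.
t = [39.00 ± √(1521 − 901.6)] / 9.8 = (39.00 ± 24.89) / 9.8, giving t = 1.44 s or t = 6.52 s.
So the projectile is at 46.0 m at t = 1.44 s (rising) and t = 6.52 s (falling).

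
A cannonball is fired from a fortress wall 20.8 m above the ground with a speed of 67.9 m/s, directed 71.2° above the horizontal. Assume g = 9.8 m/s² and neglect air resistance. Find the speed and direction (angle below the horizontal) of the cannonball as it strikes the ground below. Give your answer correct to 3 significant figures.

70.8 m/s at 72.0° below the horizontal

v_x = 67.9 cos 71.2° = 21.88 m/s (constant).
|v_y| at impact = √((64.28)² + 2×9.8×20.8) = 67.38 m/s.
Speed = √(21.88² + 67.38²) = 70.8 m/s; angle = arctan(67.38/21.88) = 72.0° below horizontal.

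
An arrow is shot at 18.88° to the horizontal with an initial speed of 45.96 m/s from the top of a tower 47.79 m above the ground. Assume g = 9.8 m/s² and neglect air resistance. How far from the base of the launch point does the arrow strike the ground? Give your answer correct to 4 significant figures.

Components: v_x = 45.96 cos 18.88° = 43.487 m/s, v_y = 45.96 sin 18.88° = 14.872 m/s.
Vertical: 0 = 47.79 + 14.872 t − ½(9.8) t² ⇒ 4.900 t² − 14.872 t − 47.79 = 0.
t = [14.872 + √(221.18 + 936.68)] / 9.800 = 4.9897 s.
Horizontal: R = v_x · t = 43.487 × 4.9897 = 217.0 m.

217.0 m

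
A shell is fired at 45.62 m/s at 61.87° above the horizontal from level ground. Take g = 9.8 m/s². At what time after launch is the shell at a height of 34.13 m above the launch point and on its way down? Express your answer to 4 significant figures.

v_y0 = 45.62 sin 61.87° = 40.231 m/s.
Set y = v_y0 t − ½ g t² = 34.13: 4.900 t² − 40.231 t + 34.13 = 0.
t = [40.231 ± √(1618.5 − 668.95)] / 9.8 = (40.231 ± 30.815) / 9.8, giving t = 0.9608 s or t = 7.250 s.
On the way down corresponds to the larger root: t = 7.250 s.

7.250 s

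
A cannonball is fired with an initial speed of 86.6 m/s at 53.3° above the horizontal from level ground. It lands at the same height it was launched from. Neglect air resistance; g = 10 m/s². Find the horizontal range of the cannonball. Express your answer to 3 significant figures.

719 m

Components: v_x = 86.6 cos 53.3° = 51.75 m/s, v_y = 86.6 sin 53.3° = 69.43 m/s.
Time of flight (same landing height): t = 2 v_y / g = 2 × 69.43 / 10 = 13.89 s.
Range: R = v_x · t = 51.75 × 13.89 = 719 m.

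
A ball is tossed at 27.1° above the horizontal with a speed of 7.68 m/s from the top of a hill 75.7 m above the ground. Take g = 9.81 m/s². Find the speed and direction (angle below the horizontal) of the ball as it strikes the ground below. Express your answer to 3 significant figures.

v_x = 7.68 cos 27.1° = 6.837 m/s (constant).
|v_y| at impact = √((3.499)² + 2×9.81×75.7) = 38.70 m/s.
Speed = √(6.837² + 38.70²) = 39.3 m/s; angle = arctan(38.70/6.837) = 80.0° below horizontal.

39.3 m/s at 80.0° below the horizontal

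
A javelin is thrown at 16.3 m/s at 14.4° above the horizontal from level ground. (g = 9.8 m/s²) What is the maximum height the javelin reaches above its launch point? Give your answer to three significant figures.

Vertical component of launch velocity: v_y = 16.3 sin 14.4° = 4.054 m/s.
At the highest point the vertical velocity is zero, so v_y² = 2 g h_max.
h_max = (4.054)² / (2 × 9.8) = 16.43 / 19.60 = 0.838 m.

0.838 m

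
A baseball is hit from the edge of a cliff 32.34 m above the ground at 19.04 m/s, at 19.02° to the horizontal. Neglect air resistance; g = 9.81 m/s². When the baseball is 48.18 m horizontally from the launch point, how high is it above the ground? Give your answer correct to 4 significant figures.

v_x = 19.04 cos 19.02° = 18.001 m/s, v_y0 = 19.04 sin 19.02° = 6.2051 m/s.
Time to reach x = 48.18 m: t = x / v_x = 48.18 / 18.001 = 2.6765 s.
y = 32.34 + v_y0 t − ½ g t² = 32.34 + 6.2051×2.6765 − 4.905×2.6765² = 13.81 m.

13.81 m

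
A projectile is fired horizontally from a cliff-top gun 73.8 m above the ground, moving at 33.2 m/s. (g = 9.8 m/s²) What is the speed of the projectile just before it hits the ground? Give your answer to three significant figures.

50.5 m/s

Fall time: t = √(2 × 73.8 / 9.8) = 3.881 s.
At impact: v_x = 33.2 m/s (unchanged), v_y = g t = 9.8 × 3.881 = 38.03 m/s.
Speed = √(v_x² + v_y²) = √(1102 + 1446) = 50.5 m/s.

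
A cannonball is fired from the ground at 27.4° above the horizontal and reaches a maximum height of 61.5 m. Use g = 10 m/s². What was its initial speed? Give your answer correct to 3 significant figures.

76.2 m/s

At maximum height v_y = 0, so (v₀ sin θ)² = 2 g H.
v₀ sin 27.4° = √(2 × 10 × 61.5) = 35.07 m/s.
v₀ = 35.07 / sin 27.4° = 35.07 / 0.4602 = 76.2 m/s.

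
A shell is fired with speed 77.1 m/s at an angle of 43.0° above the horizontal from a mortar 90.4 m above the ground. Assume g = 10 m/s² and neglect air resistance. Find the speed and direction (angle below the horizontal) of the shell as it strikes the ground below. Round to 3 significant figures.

88.0 m/s at 50.2° below the horizontal

v_x = 77.1 cos 43.0° = 56.39 m/s (constant).
|v_y| at impact = √((52.58)² + 2×10×90.4) = 67.62 m/s.
Speed = √(56.39² + 67.62²) = 88.0 m/s; angle = arctan(67.62/56.39) = 50.2° below horizontal.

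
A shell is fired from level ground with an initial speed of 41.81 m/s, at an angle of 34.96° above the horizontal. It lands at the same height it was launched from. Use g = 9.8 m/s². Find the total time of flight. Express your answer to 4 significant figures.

Vertical component: v_y = 41.81 sin 34.96° = 23.957 m/s.
For a projectile landing at launch height, time of flight is t = 2 v_y / g = 2 × 23.957 / 9.8 = 4.889 s.

4.889 s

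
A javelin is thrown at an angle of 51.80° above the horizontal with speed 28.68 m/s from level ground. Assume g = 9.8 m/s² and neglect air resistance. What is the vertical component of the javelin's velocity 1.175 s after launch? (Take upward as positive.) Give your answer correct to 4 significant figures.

Initial vertical component: v_y0 = 28.68 sin 51.80° = 22.538 m/s.
v_y(t) = v_y0 − g t = 22.538 − 9.8 × 1.175 = 11.02 m/s.

11.02 m/s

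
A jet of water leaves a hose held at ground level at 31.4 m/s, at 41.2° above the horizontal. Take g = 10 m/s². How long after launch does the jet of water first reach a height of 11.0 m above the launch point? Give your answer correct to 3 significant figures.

0.627 s

v_y0 = 31.4 sin 41.2° = 20.68 m/s.
Set y = v_y0 t − ½ g t² = 11.0: 5.000 t² − 20.68 t + 11.0 = 0.
t = [20.68 ± √(427.7 − 220.0)] / 10 = (20.68 ± 14.41) / 10, giving t = 0.627 s or t = 3.51 s.
The jet of water is on the way up at the first time, so t = 0.627 s.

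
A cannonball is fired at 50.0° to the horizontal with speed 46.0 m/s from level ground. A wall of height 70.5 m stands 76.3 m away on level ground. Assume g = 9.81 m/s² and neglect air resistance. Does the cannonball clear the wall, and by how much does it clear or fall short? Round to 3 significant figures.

No — it falls 12.2 m short of clearing the wall.

v_x = 46.0 cos 50.0° = 29.57 m/s; v_y0 = 46.0 sin 50.0° = 35.24 m/s.
Time to reach the wall: t = 76.3 / 29.57 = 2.580 s.
Height at that point: y = 35.24×2.580 − 4.905×2.580² = 58.27 m.
That is 70.5 − 58.27 = 12.2 m below the top of the wall, so the cannonball does not clear it.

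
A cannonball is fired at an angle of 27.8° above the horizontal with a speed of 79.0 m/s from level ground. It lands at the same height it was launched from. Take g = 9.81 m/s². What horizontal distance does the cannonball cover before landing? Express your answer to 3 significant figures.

525 m

For level ground, R = v₀² sin(2θ) / g.
sin(2 × 27.8°) = sin 55.60° = 0.8251.
R = (79.0)² × 0.8251 / 9.81 = 525 m.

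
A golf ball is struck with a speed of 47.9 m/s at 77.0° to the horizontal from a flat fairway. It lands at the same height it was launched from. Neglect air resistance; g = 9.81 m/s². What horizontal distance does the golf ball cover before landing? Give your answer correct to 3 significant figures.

103 m

For level ground, R = v₀² sin(2θ) / g.
sin(2 × 77.0°) = sin 154.0° = 0.4384.
R = (47.9)² × 0.4384 / 9.81 = 103 m.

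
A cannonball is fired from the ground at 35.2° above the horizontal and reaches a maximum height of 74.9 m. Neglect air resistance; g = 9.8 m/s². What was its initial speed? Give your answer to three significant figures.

At maximum height v_y = 0, so (v₀ sin θ)² = 2 g H.
v₀ sin 35.2° = √(2 × 9.8 × 74.9) = 38.32 m/s.
v₀ = 38.32 / sin 35.2° = 38.32 / 0.5764 = 66.5 m/s.

66.5 m/s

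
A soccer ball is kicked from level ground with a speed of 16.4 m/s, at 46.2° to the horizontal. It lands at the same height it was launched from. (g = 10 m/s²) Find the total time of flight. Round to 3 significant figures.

Vertical component: v_y = 16.4 sin 46.2° = 11.84 m/s.
For a projectile landing at launch height, time of flight is t = 2 v_y / g = 2 × 11.84 / 10 = 2.37 s.

2.37 s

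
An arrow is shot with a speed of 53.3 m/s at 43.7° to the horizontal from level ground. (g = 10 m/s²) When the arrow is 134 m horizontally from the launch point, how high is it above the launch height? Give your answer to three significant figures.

67.6 m

v_x = 53.3 cos 43.7° = 38.53 m/s, v_y0 = 53.3 sin 43.7° = 36.82 m/s.
Time to reach x = 134 m: t = x / v_x = 134 / 38.53 = 3.478 s.
y = v_y0 t − ½ g t² = 36.82×3.478 − 5.000×3.478² = 67.6 m.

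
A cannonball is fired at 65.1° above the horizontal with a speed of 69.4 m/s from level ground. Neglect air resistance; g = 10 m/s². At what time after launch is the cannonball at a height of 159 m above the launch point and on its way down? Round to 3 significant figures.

9.09 s

v_y0 = 69.4 sin 65.1° = 62.95 m/s.
Set y = v_y0 t − ½ g t² = 159: 5.000 t² − 62.95 t + 159 = 0.
t = [62.95 ± √(3963 − 3180)] / 10 = (62.95 ± 27.98) / 10, giving t = 3.50 s or t = 9.09 s.
On the way down corresponds to the larger root: t = 9.09 s.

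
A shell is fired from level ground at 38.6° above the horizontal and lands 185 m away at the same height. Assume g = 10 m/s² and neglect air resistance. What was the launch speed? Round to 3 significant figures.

On level ground, R = v₀² sin(2θ) / g, so v₀ = √(R g / sin 2θ).
sin(2 × 38.6°) = 0.9751.
v₀ = √(185 × 10 / 0.9751) = √1897 = 43.6 m/s.

43.6 m/s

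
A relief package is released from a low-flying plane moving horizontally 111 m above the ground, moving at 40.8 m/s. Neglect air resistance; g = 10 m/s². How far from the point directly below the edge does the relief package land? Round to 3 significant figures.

Initial vertical velocity is zero, so the fall time comes from h = ½ g t²: t = √(2 × 111 / 10) = 4.712 s.
Horizontal motion is uniform at 40.8 m/s, so x = 40.8 × 4.712 = 192 m.

192 m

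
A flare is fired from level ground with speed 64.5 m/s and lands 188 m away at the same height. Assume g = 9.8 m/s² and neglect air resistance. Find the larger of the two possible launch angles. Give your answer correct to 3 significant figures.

Level-ground range: R = v₀² sin(2θ)/g ⇒ sin 2θ = R g / v₀² = 188×9.8/64.5² = 0.4429.
2θ = arcsin(0.4429) = 26.29° or 180° − 26.29° = 153.71°.
So θ = 13.1° or θ = 76.9°.

76.9°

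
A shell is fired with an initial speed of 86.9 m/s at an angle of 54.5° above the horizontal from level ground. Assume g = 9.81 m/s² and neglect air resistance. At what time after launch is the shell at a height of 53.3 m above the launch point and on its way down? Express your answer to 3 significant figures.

v_y0 = 86.9 sin 54.5° = 70.75 m/s.
Set y = v_y0 t − ½ g t² = 53.3: 4.905 t² − 70.75 t + 53.3 = 0.
t = [70.75 ± √(5006 − 1046)] / 9.81 = (70.75 ± 62.93) / 9.81, giving t = 0.797 s or t = 13.6 s.
On the way down corresponds to the larger root: t = 13.6 s.

13.6 s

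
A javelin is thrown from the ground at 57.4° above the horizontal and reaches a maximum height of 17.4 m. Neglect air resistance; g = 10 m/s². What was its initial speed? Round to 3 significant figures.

22.1 m/s

At maximum height v_y = 0, so (v₀ sin θ)² = 2 g H.
v₀ sin 57.4° = √(2 × 10 × 17.4) = 18.65 m/s.
v₀ = 18.65 / sin 57.4° = 18.65 / 0.8425 = 22.1 m/s.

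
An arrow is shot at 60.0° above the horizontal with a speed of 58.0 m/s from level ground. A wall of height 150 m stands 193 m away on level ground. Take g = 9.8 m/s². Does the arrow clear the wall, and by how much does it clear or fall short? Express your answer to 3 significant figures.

v_x = 58.0 cos 60.0° = 29.00 m/s; v_y0 = 58.0 sin 60.0° = 50.23 m/s.
Time to reach the wall: t = 193 / 29.00 = 6.655 s.
Height at that point: y = 50.23×6.655 − 4.900×6.655² = 117.3 m.
That is 150 − 117.3 = 32.7 m below the top of the wall, so the arrow does not clear it.

No — it falls 32.7 m short of clearing the wall.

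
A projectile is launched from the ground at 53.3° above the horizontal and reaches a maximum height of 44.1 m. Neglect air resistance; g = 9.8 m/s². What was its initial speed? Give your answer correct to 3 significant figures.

At maximum height v_y = 0, so (v₀ sin θ)² = 2 g H.
v₀ sin 53.3° = √(2 × 9.8 × 44.1) = 29.40 m/s.
v₀ = 29.40 / sin 53.3° = 29.40 / 0.8018 = 36.7 m/s.

36.7 m/s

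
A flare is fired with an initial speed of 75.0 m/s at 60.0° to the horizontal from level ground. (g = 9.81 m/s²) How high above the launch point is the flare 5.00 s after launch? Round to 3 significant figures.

v_y0 = 75.0 sin 60.0° = 64.95 m/s.
y(t) = v_y0 t − ½ g t² = 64.95×5.00 − 4.905×5.00² = 202 m.

202 m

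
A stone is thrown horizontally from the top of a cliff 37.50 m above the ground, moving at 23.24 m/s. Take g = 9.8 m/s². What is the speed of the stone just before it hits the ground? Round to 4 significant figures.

Fall time: t = √(2 × 37.50 / 9.8) = 2.7664 s.
At impact: v_x = 23.24 m/s (unchanged), v_y = g t = 9.8 × 2.7664 = 27.111 m/s.
Speed = √(v_x² + v_y²) = √(540.10 + 735.01) = 35.71 m/s.

35.71 m/s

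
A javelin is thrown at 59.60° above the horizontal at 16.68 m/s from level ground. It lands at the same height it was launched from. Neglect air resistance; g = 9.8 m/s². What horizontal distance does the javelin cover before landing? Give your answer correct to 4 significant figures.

24.78 m

Components: v_x = 16.68 cos 59.60° = 8.4406 m/s, v_y = 16.68 sin 59.60° = 14.387 m/s.
Time of flight (same landing height): t = 2 v_y / g = 2 × 14.387 / 9.8 = 2.9361 s.
Range: R = v_x · t = 8.4406 × 2.9361 = 24.78 m.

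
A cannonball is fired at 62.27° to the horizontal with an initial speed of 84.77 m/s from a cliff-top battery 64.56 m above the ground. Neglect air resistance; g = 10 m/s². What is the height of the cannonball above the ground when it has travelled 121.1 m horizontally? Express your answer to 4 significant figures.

247.8 m

v_x = 84.77 cos 62.27° = 39.444 m/s, v_y0 = 84.77 sin 62.27° = 75.034 m/s.
Time to reach x = 121.1 m: t = x / v_x = 121.1 / 39.444 = 3.0702 s.
y = 64.56 + v_y0 t − ½ g t² = 64.56 + 75.034×3.0702 − 5.000×3.0702² = 247.8 m.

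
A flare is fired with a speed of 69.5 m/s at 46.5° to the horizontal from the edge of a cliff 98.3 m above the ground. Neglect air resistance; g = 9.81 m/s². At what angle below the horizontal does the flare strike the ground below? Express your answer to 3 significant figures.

54.4°

v_x = 69.5 cos 46.5° = 47.84 m/s.
At impact |v_y| = √(v_y0² + 2 g h) = √(50.41² + 2×9.81×98.3) = 66.86 m/s.
Angle below horizontal = arctan(|v_y| / v_x) = arctan(66.86 / 47.84) = 54.4°.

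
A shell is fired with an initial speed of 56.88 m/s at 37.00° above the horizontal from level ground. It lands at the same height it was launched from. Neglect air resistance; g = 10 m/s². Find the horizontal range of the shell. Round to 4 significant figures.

311.0 m

For level ground, R = v₀² sin(2θ) / g.
sin(2 × 37.00°) = sin 74.000° = 0.9613.
R = (56.88)² × 0.9613 / 10 = 311.0 m.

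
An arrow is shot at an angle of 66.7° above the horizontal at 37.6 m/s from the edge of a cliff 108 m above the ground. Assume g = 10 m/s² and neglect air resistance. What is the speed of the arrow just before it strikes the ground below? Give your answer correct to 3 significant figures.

59.8 m/s

v_x = 37.6 cos 66.7° = 14.87 m/s is unchanged throughout.
For the vertical component, v_y² = v_y0² + 2 g h = (34.53)² + 2×10×108 = 3352, so |v_y| = 57.90 m/s.
Impact speed = √(v_x² + v_y²) = √(221.1 + 3352) = 59.8 m/s.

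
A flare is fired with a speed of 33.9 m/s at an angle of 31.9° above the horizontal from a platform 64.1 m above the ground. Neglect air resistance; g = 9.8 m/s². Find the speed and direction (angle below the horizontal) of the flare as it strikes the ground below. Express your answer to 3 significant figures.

v_x = 33.9 cos 31.9° = 28.78 m/s (constant).
|v_y| at impact = √((17.91)² + 2×9.8×64.1) = 39.71 m/s.
Speed = √(28.78² + 39.71²) = 49.0 m/s; angle = arctan(39.71/28.78) = 54.1° below horizontal.

49.0 m/s at 54.1° below the horizontal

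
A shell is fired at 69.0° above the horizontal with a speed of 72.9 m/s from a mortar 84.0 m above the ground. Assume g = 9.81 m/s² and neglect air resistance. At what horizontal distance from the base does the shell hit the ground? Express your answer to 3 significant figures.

Components: v_x = 72.9 cos 69.0° = 26.13 m/s, v_y = 72.9 sin 69.0° = 68.06 m/s.
Vertical: 0 = 84.0 + 68.06 t − ½(9.81) t² ⇒ 4.905 t² − 68.06 t − 84.0 = 0.
t = [68.06 + √(4632 + 1648)] / 9.810 = 15.02 s.
Horizontal: R = v_x · t = 26.13 × 15.02 = 392 m.

392 m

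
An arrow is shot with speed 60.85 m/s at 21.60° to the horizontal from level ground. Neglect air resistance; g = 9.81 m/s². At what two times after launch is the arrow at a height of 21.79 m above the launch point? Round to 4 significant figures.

v_y0 = 60.85 sin 21.60° = 22.400 m/s.
Set y = v_y0 t − ½ g t² = 21.79: 4.905 t² − 22.400 t + 21.79 = 0.
t = [22.400 ± √(501.76 − 427.52)] / 9.81 = (22.400 ± 8.6163) / 9.81, giving t = 1.405 s or t = 3.162 s.
So the arrow is at 21.79 m at t = 1.405 s (rising) and t = 3.162 s (falling).

1.405 s and 3.162 s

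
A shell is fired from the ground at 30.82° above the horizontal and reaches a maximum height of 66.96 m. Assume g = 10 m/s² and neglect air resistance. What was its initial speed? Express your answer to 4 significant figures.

At maximum height v_y = 0, so (v₀ sin θ)² = 2 g H.
v₀ sin 30.82° = √(2 × 10 × 66.96) = 36.595 m/s.
v₀ = 36.595 / sin 30.82° = 36.595 / 0.5123 = 71.43 m/s.

71.43 m/s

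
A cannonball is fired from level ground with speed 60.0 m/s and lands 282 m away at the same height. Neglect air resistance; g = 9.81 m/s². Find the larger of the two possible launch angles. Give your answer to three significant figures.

64.9°

Level-ground range: R = v₀² sin(2θ)/g ⇒ sin 2θ = R g / v₀² = 282×9.81/60.0² = 0.7684.
2θ = arcsin(0.7684) = 50.21° or 180° − 50.21° = 129.79°.
So θ = 25.1° or θ = 64.9°.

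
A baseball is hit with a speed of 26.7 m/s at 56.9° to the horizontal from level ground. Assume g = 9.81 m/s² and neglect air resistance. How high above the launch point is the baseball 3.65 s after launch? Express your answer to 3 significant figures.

v_y0 = 26.7 sin 56.9° = 22.37 m/s.
y(t) = v_y0 t − ½ g t² = 22.37×3.65 − 4.905×3.65² = 16.3 m.

16.3 m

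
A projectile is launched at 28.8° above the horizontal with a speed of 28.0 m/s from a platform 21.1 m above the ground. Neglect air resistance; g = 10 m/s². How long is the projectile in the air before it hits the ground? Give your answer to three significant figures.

Vertical component: v_y = 28.0 sin 28.8° = 13.49 m/s.
Taking up as positive with launch at y = 21.1 m, landing at y = 0: 0 = 21.1 + 13.49 t − ½(10) t².
Solving 5.000 t² − 13.49 t − 21.1 = 0 gives t = [13.49 + √(13.49² + 4·5.000·21.1)] / 10.00 = 3.81 s.

3.81 s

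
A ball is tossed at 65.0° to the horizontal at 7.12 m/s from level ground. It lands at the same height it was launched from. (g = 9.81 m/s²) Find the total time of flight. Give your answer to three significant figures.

Vertical component: v_y = 7.12 sin 65.0° = 6.453 m/s.
For a projectile landing at launch height, time of flight is t = 2 v_y / g = 2 × 6.453 / 9.81 = 1.32 s.

1.32 s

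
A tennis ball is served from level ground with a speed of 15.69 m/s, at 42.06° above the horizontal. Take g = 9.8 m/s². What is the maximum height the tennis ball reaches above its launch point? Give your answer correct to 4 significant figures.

Vertical component of launch velocity: v_y = 15.69 sin 42.06° = 10.511 m/s.
At the highest point the vertical velocity is zero, so v_y² = 2 g h_max.
h_max = (10.511)² / (2 × 9.8) = 110.48 / 19.60 = 5.637 m.

5.637 m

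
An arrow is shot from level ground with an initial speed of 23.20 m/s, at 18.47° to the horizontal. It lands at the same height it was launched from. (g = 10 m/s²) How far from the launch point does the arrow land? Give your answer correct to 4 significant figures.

32.35 m

Components: v_x = 23.20 cos 18.47° = 22.005 m/s, v_y = 23.20 sin 18.47° = 7.3499 m/s.
Time of flight (same landing height): t = 2 v_y / g = 2 × 7.3499 / 10 = 1.4700 s.
Range: R = v_x · t = 22.005 × 1.4700 = 32.35 m.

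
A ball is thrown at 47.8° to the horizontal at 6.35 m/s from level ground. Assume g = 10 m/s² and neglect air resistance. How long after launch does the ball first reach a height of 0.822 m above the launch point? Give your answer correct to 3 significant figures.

0.232 s

v_y0 = 6.35 sin 47.8° = 4.704 m/s.
Set y = v_y0 t − ½ g t² = 0.822: 5.000 t² − 4.704 t + 0.822 = 0.
t = [4.704 ± √(22.13 − 16.44)] / 10 = (4.704 ± 2.385) / 10, giving t = 0.232 s or t = 0.709 s.
The ball is on the way up at the first time, so t = 0.232 s.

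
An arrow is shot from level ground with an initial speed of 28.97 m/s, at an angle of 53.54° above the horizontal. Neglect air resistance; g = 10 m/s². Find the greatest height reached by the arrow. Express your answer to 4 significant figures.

27.14 m

Vertical component of launch velocity: v_y = 28.97 sin 53.54° = 23.300 m/s.
At the highest point the vertical velocity is zero, so v_y² = 2 g h_max.
h_max = (23.300)² / (2 × 10) = 542.89 / 20.00 = 27.14 m.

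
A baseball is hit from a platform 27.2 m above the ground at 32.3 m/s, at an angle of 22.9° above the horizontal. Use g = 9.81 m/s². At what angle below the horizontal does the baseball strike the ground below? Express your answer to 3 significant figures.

v_x = 32.3 cos 22.9° = 29.75 m/s.
At impact |v_y| = √(v_y0² + 2 g h) = √(12.57² + 2×9.81×27.2) = 26.30 m/s.
Angle below horizontal = arctan(|v_y| / v_x) = arctan(26.30 / 29.75) = 41.5°.

41.5°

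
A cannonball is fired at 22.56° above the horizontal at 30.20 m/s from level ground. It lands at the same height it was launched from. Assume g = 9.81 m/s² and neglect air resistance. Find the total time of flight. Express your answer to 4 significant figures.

Vertical component: v_y = 30.20 sin 22.56° = 11.586 m/s.
For a projectile landing at launch height, time of flight is t = 2 v_y / g = 2 × 11.586 / 9.81 = 2.362 s.

2.362 s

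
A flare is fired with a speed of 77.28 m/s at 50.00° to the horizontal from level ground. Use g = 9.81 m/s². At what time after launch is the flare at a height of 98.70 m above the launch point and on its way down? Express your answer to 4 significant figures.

v_y0 = 77.28 sin 50.00° = 59.200 m/s.
Set y = v_y0 t − ½ g t² = 98.70: 4.905 t² − 59.200 t + 98.70 = 0.
t = [59.200 ± √(3504.6 − 1936.5)] / 9.81 = (59.200 ± 39.599) / 9.81, giving t = 1.998 s or t = 10.07 s.
On the way down corresponds to the larger root: t = 10.07 s.

10.07 s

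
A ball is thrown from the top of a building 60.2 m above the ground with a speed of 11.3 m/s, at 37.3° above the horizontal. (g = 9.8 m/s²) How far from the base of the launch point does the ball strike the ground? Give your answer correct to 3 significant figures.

38.4 m

Components: v_x = 11.3 cos 37.3° = 8.989 m/s, v_y = 11.3 sin 37.3° = 6.848 m/s.
Vertical: 0 = 60.2 + 6.848 t − ½(9.8) t² ⇒ 4.900 t² − 6.848 t − 60.2 = 0.
t = [6.848 + √(46.90 + 1180)] / 9.800 = 4.273 s.
Horizontal: R = v_x · t = 8.989 × 4.273 = 38.4 m.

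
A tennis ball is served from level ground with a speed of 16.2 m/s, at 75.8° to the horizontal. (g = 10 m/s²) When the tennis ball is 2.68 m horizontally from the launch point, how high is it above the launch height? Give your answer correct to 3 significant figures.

8.32 m

v_x = 16.2 cos 75.8° = 3.974 m/s, v_y0 = 16.2 sin 75.8° = 15.71 m/s.
Time to reach x = 2.68 m: t = x / v_x = 2.68 / 3.974 = 0.6744 s.
y = v_y0 t − ½ g t² = 15.71×0.6744 − 5.000×0.6744² = 8.32 m.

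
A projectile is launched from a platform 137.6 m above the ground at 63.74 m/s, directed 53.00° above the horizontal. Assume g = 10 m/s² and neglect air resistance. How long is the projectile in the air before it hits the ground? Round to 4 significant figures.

12.40 s

Vertical component: v_y = 63.74 sin 53.00° = 50.905 m/s.
Taking up as positive with launch at y = 137.6 m, landing at y = 0: 0 = 137.6 + 50.905 t − ½(10) t².
Solving 5.000 t² − 50.905 t − 137.6 = 0 gives t = [50.905 + √(50.905² + 4·5.000·137.6)] / 10.00 = 12.40 s.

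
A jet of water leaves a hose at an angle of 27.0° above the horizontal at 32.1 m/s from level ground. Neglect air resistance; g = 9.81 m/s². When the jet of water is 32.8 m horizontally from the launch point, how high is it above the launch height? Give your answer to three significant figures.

10.3 m

v_x = 32.1 cos 27.0° = 28.60 m/s, v_y0 = 32.1 sin 27.0° = 14.57 m/s.
Time to reach x = 32.8 m: t = x / v_x = 32.8 / 28.60 = 1.147 s.
y = v_y0 t − ½ g t² = 14.57×1.147 − 4.905×1.147² = 10.3 m.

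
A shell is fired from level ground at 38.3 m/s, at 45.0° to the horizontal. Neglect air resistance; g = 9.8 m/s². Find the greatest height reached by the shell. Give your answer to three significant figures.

Vertical component of launch velocity: v_y = 38.3 sin 45.0° = 27.08 m/s.
At the highest point the vertical velocity is zero, so v_y² = 2 g h_max.
h_max = (27.08)² / (2 × 9.8) = 733.3 / 19.60 = 37.4 m.

37.4 m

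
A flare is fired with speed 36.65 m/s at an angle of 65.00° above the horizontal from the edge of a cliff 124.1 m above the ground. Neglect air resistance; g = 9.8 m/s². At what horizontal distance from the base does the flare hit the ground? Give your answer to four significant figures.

146.5 m

Components: v_x = 36.65 cos 65.00° = 15.489 m/s, v_y = 36.65 sin 65.00° = 33.216 m/s.
Vertical: 0 = 124.1 + 33.216 t − ½(9.8) t² ⇒ 4.900 t² − 33.216 t − 124.1 = 0.
t = [33.216 + √(1103.3 + 2432.4)] / 9.800 = 9.4569 s.
Horizontal: R = v_x · t = 15.489 × 9.4569 = 146.5 m.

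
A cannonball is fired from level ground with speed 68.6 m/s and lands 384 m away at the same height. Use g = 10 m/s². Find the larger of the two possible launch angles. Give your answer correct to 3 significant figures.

Level-ground range: R = v₀² sin(2θ)/g ⇒ sin 2θ = R g / v₀² = 384×10/68.6² = 0.8160.
2θ = arcsin(0.8160) = 54.69° or 180° − 54.69° = 125.31°.
So θ = 27.3° or θ = 62.7°.

62.7°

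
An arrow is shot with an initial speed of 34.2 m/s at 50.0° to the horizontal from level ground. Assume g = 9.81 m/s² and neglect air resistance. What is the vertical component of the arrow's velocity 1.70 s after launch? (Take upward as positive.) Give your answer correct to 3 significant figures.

Initial vertical component: v_y0 = 34.2 sin 50.0° = 26.20 m/s.
v_y(t) = v_y0 − g t = 26.20 − 9.81 × 1.70 = 9.52 m/s.

9.52 m/s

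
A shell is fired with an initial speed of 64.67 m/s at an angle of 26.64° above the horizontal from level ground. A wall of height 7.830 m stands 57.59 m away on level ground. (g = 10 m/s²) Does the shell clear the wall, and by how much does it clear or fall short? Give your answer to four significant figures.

Yes — it clears the wall by 16.10 m.

v_x = 64.67 cos 26.64° = 57.805 m/s; v_y0 = 64.67 sin 26.64° = 28.997 m/s.
Time to reach the wall: t = 57.59 / 57.805 = 0.99628 s.
Height at that point: y = 28.997×0.99628 − 5.000×0.99628² = 23.926 m.
That is 23.926 − 7.830 = 16.10 m above the top of the wall, so the shell clears it.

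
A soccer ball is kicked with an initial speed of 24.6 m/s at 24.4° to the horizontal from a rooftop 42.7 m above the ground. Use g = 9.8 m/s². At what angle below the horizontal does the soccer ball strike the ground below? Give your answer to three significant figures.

v_x = 24.6 cos 24.4° = 22.40 m/s.
At impact |v_y| = √(v_y0² + 2 g h) = √(10.16² + 2×9.8×42.7) = 30.66 m/s.
Angle below horizontal = arctan(|v_y| / v_x) = arctan(30.66 / 22.40) = 53.8°.

53.8°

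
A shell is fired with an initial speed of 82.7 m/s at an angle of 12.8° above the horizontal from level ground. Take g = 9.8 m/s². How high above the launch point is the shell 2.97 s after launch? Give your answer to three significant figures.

11.2 m

v_y0 = 82.7 sin 12.8° = 18.32 m/s.
y(t) = v_y0 t − ½ g t² = 18.32×2.97 − 4.900×2.97² = 11.2 m.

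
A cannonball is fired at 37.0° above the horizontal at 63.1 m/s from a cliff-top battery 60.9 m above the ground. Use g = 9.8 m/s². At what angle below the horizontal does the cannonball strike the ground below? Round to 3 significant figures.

v_x = 63.1 cos 37.0° = 50.39 m/s.
At impact |v_y| = √(v_y0² + 2 g h) = √(37.97² + 2×9.8×60.9) = 51.34 m/s.
Angle below horizontal = arctan(|v_y| / v_x) = arctan(51.34 / 50.39) = 45.5°.

45.5°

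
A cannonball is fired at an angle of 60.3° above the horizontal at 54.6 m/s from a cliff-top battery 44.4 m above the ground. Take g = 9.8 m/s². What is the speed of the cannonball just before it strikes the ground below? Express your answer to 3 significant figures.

v_x = 54.6 cos 60.3° = 27.05 m/s is unchanged throughout.
For the vertical component, v_y² = v_y0² + 2 g h = (47.43)² + 2×9.8×44.4 = 3120, so |v_y| = 55.86 m/s.
Impact speed = √(v_x² + v_y²) = √(731.7 + 3120) = 62.1 m/s.

62.1 m/s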